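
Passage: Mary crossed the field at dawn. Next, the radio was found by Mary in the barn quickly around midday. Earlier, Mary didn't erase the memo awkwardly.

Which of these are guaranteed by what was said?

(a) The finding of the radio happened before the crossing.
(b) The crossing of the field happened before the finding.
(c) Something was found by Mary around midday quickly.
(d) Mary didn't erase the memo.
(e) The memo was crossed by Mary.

(a) Not entailed — the narrative places the crossing before the finding, not after.
(b) Entailed — the narrative places the crossing before the finding.
(c) Entailed — this follows by dropping conjuncts from the finding event's description.
(d) Not entailed — dropping 'awkwardly' under negation is not valid — the original leaves open that Mary erased the memo some other way.
(e) Not entailed — Mary crossed the field, not the memo; the memo belongs to the erasing event.

(b), (c)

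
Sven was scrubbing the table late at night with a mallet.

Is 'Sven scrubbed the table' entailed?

yes

'scrub' is atelic; if Sven was scrubbing the table, then Sven scrubbed the table (for some time).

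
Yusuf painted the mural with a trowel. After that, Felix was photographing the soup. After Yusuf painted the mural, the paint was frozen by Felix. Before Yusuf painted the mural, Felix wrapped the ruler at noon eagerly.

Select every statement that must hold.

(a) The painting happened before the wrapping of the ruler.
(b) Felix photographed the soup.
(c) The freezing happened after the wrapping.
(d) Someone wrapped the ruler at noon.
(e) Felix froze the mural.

(c), (d)

(a) Not entailed — the narrative places the wrapping before the painting, not after.
(b) Not entailed — 'was photographing' is progressive on an accomplishment; it does not entail the completed 'photographed'.
(c) Entailed — the narrative places the wrapping before the freezing.
(d) Entailed — every conjunct here is already in the original wrapping event.
(e) Not entailed — Felix froze the paint, not the mural; the mural belongs to the painting event.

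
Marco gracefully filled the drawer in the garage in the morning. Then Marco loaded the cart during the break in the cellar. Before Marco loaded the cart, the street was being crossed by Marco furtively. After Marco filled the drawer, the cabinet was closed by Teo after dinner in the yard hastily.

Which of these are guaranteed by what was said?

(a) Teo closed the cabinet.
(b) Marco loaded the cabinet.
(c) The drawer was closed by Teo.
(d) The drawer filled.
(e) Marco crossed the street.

(a) Entailed — dropping 'in the yard', 'hastily', 'after dinner' leaves a sub-description the original still satisfies.
(b) Not entailed — Marco loaded the cart, not the cabinet; the cabinet belongs to the closing event.
(c) Not entailed — Teo closed the cabinet, not the drawer; the drawer belongs to the filling event.
(d) Entailed — 'Marco filled the drawer' is causative; it entails the inchoative 'the drawer filled'.
(e) Not entailed — 'was crossing' is progressive on an accomplishment; it does not entail the completed 'crossed'.

(a), (d)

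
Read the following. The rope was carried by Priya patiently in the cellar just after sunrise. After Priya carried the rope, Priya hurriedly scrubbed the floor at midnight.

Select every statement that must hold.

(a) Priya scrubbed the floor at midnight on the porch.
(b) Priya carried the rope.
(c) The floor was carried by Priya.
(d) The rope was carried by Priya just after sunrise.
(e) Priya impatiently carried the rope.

(b), (d)

(a) Not entailed — 'on the porch' adds information not in the original event.
(b) Entailed — dropping 'just after sunrise', 'patiently', 'in the cellar' leaves a sub-description the original still satisfies.
(c) Not entailed — Priya carried the rope, not the floor; the floor belongs to the scrubbing event.
(d) Entailed — every conjunct here is already in the original carrying event.
(e) Not entailed — 'impatiently' adds a manner not in (and inconsistent with) the original.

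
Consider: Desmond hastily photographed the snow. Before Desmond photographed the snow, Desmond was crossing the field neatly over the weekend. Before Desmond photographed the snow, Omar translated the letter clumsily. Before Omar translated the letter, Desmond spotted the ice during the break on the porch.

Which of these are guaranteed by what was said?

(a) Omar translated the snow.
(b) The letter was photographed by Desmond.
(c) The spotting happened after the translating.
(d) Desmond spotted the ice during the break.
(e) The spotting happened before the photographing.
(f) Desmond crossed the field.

(a) Not entailed — Omar translated the letter, not the snow; the snow belongs to the photographing event.
(b) Not entailed — Desmond photographed the snow, not the letter; the letter belongs to the translating event.
(c) Not entailed — the narrative places the spotting before the translating, not after.
(d) Entailed — the original entails any weakening of itself; this just drops 'on the porch'.
(e) Entailed — the narrative places the spotting before the photographing.
(f) Not entailed — 'was crossing' is progressive on an accomplishment; it does not entail the completed 'crossed'.

(d), (e)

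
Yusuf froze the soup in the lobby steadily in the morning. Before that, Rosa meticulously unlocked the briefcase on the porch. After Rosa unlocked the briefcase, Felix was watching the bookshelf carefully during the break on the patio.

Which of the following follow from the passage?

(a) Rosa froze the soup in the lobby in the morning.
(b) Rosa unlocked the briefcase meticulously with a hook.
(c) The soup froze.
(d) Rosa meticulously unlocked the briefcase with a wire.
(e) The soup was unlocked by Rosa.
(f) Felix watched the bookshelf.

(a) Not entailed — the passage has Yusuf freezing the soup, not Rosa.
(b) Not entailed — 'with a hook' adds information not in the original event.
(c) Entailed — 'Yusuf froze the soup' is causative; it entails the inchoative 'the soup froze'.
(d) Not entailed — 'with a wire' adds information not in the original event.
(e) Not entailed — Rosa unlocked the briefcase, not the soup; the soup belongs to the freezing event.
(f) Entailed — 'watch' is an activity; 'was watching' entails that some watching happened, so 'watched' holds.

(c), (f)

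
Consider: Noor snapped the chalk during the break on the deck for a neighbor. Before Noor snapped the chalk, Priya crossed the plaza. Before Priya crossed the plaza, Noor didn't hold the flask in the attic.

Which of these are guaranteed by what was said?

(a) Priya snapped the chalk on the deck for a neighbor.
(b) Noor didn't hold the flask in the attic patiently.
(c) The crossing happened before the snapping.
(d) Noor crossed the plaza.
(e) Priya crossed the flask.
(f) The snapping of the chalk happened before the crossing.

(b), (c)

(a) Not entailed — the passage has Noor snapping the chalk, not Priya.
(b) Entailed — under negation, adding a further restriction is entailed: if no such holding event occurred, none occurred patiently either.
(c) Entailed — the narrative places the crossing before the snapping.
(d) Not entailed — the passage has Priya crossing the plaza, not Noor.
(e) Not entailed — Priya crossed the plaza, not the flask; the flask belongs to the holding event.
(f) Not entailed — the narrative places the crossing before the snapping, not after.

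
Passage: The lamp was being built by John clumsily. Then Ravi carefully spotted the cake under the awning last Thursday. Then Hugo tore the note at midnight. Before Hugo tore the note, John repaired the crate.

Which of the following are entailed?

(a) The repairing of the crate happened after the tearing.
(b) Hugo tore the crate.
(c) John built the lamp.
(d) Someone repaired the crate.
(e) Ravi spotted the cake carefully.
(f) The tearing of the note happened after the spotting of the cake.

(d), (e), (f)

(a) Not entailed — the narrative places the repairing before the tearing, not after.
(b) Not entailed — Hugo tore the note, not the crate; the crate belongs to the repairing event.
(c) Not entailed — 'was building' is progressive on an accomplishment; it does not entail the completed 'built'.
(d) Entailed — the original entails any weakening of itself; this just generalizes the agent.
(e) Entailed — dropping 'last Thursday', 'under the awning' leaves a sub-description the original still satisfies.
(f) Entailed — the narrative places the spotting before the tearing.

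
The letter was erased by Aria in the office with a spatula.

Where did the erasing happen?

'in the office' marks the location of the erasing event.

in the office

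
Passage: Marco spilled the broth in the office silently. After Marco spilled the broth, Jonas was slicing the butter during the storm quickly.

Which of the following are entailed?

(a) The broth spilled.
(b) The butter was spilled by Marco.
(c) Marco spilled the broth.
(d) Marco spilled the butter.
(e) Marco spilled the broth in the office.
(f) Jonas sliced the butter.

(a), (c), (e)

(a) Entailed — 'Marco spilled the broth' is causative; it entails the inchoative 'the broth spilled'.
(b) Not entailed — Marco spilled the broth, not the butter; the butter belongs to the slicing event.
(c) Entailed — dropping 'silently', 'in the office' leaves a sub-description the original still satisfies.
(d) Not entailed — Marco spilled the broth, not the butter; the butter belongs to the slicing event.
(e) Entailed — dropping 'silently' leaves a sub-description the original still satisfies.
(f) Not entailed — 'was slicing' is progressive on an accomplishment; it does not entail the completed 'sliced'.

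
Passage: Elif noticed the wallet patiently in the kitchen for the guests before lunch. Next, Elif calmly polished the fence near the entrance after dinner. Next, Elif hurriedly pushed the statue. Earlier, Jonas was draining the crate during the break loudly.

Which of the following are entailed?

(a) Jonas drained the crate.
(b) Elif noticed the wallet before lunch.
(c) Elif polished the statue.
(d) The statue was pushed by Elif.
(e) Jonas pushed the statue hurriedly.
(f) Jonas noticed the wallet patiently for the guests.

(a) Not entailed — 'was draining' is progressive on an accomplishment; it does not entail the completed 'drained'.
(b) Entailed — this follows by dropping conjuncts from the noticing event's description.
(c) Not entailed — Elif polished the fence, not the statue; the statue belongs to the pushing event.
(d) Entailed — every conjunct here is already in the original pushing event.
(e) Not entailed — the passage has Elif pushing the statue, not Jonas.
(f) Not entailed — the passage has Elif noticing the wallet, not Jonas.

(b), (d)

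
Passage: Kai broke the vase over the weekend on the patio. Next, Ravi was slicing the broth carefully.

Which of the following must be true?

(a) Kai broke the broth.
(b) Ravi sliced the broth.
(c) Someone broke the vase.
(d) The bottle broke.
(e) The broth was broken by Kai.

(c)

(a) Not entailed — Kai broke the vase, not the broth; the broth belongs to the slicing event.
(b) Not entailed — 'was slicing' is progressive on an accomplishment; it does not entail the completed 'sliced'.
(c) Entailed — the original entails any weakening of itself; this just drops 'on the patio', 'over the weekend' and generalizes the agent.
(d) Not entailed — the vase is what broke, not the bottle.
(e) Not entailed — Kai broke the vase, not the broth; the broth belongs to the slicing event.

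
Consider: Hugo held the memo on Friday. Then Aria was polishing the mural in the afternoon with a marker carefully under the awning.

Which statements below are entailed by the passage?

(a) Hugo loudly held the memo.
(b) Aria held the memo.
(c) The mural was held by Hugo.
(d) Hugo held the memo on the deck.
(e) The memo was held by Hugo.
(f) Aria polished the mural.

(e), (f)

(a) Not entailed — 'loudly' adds information not in the original event.
(b) Not entailed — the passage has Hugo holding the memo, not Aria.
(c) Not entailed — Hugo held the memo, not the mural; the mural belongs to the polishing event.
(d) Not entailed — 'on the deck' adds information not in the original event.
(e) Entailed — every conjunct here is already in the original holding event.
(f) Entailed — 'polish' is an activity; 'was polishing' entails that some polishing happened, so 'polished' holds.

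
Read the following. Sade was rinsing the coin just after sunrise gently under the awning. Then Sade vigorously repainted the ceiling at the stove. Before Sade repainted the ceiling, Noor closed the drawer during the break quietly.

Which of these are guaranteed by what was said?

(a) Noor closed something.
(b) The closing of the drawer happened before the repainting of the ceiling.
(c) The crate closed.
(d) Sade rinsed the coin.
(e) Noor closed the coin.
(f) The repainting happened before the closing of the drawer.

(a), (b), (d)

(a) Entailed — dropping 'quietly', 'during the break' and generalizing the patient leaves a sub-description the original still satisfies.
(b) Entailed — the narrative places the closing before the repainting.
(c) Not entailed — the drawer is what closed, not the crate.
(d) Entailed — 'rinse' is an activity; 'was rinsing' entails that some rinsing happened, so 'rinsed' holds.
(e) Not entailed — Noor closed the drawer, not the coin; the coin belongs to the rinsing event.
(f) Not entailed — the narrative places the closing before the repainting, not after.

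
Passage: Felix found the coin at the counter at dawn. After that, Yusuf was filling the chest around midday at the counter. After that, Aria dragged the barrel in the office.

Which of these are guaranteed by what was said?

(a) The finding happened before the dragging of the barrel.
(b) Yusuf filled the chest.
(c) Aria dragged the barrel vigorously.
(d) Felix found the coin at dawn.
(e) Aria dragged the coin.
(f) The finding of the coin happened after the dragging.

(a) Entailed — the narrative places the finding before the dragging.
(b) Not entailed — 'was filling' is progressive on an accomplishment; it does not entail the completed 'filled'.
(c) Not entailed — 'vigorously' adds information not in the original event.
(d) Entailed — this follows by dropping conjuncts from the finding event's description.
(e) Not entailed — Aria dragged the barrel, not the coin; the coin belongs to the finding event.
(f) Not entailed — the narrative places the finding before the dragging, not after.

(a), (d)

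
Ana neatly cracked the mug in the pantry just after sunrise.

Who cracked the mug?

Ana

'Ana' marks the agent of the cracking event.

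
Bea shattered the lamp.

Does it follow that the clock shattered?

Nothing is said about any clock; only the lamp is affected.

no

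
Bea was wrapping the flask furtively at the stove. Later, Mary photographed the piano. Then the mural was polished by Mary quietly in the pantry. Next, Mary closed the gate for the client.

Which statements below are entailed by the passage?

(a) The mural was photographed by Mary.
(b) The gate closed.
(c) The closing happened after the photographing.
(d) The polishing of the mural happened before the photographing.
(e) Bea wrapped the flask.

(b), (c)

(a) Not entailed — Mary photographed the piano, not the mural; the mural belongs to the polishing event.
(b) Entailed — 'Mary closed the gate' is causative; it entails the inchoative 'the gate closed'.
(c) Entailed — the narrative places the photographing before the closing.
(d) Not entailed — the narrative places the photographing before the polishing, not after.
(e) Not entailed — 'was wrapping' is progressive on an accomplishment; it does not entail the completed 'wrapped'.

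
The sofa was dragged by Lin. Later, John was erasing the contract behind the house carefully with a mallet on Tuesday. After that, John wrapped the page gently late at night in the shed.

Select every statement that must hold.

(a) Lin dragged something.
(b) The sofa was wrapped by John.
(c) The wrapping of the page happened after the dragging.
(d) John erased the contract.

(a) Entailed — the original entails any weakening of itself; this just generalizes the patient.
(b) Not entailed — John wrapped the page, not the sofa; the sofa belongs to the dragging event.
(c) Entailed — the narrative places the dragging before the wrapping.
(d) Not entailed — 'was erasing' is progressive on an accomplishment; it does not entail the completed 'erased'.

(a), (c)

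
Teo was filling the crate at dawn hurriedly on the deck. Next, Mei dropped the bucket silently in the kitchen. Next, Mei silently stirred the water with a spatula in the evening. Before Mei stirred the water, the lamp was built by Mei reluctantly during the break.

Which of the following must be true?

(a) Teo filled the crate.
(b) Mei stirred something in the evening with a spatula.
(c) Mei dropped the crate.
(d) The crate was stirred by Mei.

(b)

(a) Not entailed — 'was filling' is progressive on an accomplishment; it does not entail the completed 'filled'.
(b) Entailed — the original entails any weakening of itself; this just drops 'silently' and generalizes the patient.
(c) Not entailed — Mei dropped the bucket, not the crate; the crate belongs to the filling event.
(d) Not entailed — Mei stirred the water, not the crate; the crate belongs to the filling event.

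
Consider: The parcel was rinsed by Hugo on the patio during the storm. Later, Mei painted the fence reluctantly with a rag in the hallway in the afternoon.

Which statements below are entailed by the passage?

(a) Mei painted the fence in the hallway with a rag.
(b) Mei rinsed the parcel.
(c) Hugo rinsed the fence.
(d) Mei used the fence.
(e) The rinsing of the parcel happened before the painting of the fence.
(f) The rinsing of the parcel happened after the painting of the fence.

(a), (e)

(a) Entailed — dropping 'in the afternoon', 'reluctantly' leaves a sub-description the original still satisfies.
(b) Not entailed — the passage has Hugo rinsing the parcel, not Mei.
(c) Not entailed — Hugo rinsed the parcel, not the fence; the fence belongs to the painting event.
(d) Not entailed — the fence is the patient, not an instrument — Mei used a rag.
(e) Entailed — the narrative places the rinsing before the painting.
(f) Not entailed — the narrative places the rinsing before the painting, not after.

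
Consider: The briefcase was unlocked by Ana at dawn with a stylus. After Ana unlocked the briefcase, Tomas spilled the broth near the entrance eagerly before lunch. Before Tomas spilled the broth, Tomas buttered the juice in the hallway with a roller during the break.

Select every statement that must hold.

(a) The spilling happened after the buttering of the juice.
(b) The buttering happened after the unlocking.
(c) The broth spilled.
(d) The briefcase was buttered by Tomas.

(a), (c)

(a) Entailed — the narrative places the buttering before the spilling.
(b) Not entailed — the narrative doesn't order the unlocking relative to the buttering.
(c) Entailed — 'Tomas spilled the broth' is causative; it entails the inchoative 'the broth spilled'.
(d) Not entailed — Tomas buttered the juice, not the briefcase; the briefcase belongs to the unlocking event.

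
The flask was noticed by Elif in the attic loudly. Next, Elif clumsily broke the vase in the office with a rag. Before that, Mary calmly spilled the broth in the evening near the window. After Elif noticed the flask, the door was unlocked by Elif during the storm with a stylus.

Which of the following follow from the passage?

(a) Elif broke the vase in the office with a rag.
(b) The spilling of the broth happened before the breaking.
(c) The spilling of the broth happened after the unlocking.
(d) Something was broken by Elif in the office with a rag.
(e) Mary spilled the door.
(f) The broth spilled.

(a), (b), (d), (f)

(a) Entailed — every conjunct here is already in the original breaking event.
(b) Entailed — the narrative places the spilling before the breaking.
(c) Not entailed — the narrative doesn't order the unlocking relative to the spilling.
(d) Entailed — dropping 'clumsily' and generalizing the patient leaves a sub-description the original still satisfies.
(e) Not entailed — Mary spilled the broth, not the door; the door belongs to the unlocking event.
(f) Entailed — 'Mary spilled the broth' is causative; it entails the inchoative 'the broth spilled'.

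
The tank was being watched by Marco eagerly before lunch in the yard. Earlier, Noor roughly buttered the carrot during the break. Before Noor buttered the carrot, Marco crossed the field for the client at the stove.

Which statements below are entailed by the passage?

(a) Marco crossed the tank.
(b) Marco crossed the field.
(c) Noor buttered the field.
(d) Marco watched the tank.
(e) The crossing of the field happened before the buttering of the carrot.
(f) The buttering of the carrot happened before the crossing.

(a) Not entailed — Marco crossed the field, not the tank; the tank belongs to the watching event.
(b) Entailed — the original entails any weakening of itself; this just drops 'for the client', 'at the stove'.
(c) Not entailed — Noor buttered the carrot, not the field; the field belongs to the crossing event.
(d) Entailed — 'watch' is an activity; 'was watching' entails that some watching happened, so 'watched' holds.
(e) Entailed — the narrative places the crossing before the buttering.
(f) Not entailed — the narrative places the crossing before the buttering, not after.

(b), (d), (e)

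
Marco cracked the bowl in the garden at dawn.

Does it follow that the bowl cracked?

'Marco cracked the bowl' is the causative; it entails the inchoative 'the bowl cracked'.

yes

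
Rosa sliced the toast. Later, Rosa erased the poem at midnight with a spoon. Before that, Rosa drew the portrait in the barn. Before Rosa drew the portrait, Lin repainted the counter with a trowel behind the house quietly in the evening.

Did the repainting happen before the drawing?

The narrative orders the repainting before the drawing.

yes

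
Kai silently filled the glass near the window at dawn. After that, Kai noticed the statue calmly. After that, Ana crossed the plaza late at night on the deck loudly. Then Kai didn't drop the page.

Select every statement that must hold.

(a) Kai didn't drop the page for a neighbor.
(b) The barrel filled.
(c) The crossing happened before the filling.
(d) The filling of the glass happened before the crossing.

(a) Entailed — under negation, adding a further restriction is entailed: if no such dropping event occurred, none occurred for a neighbor either.
(b) Not entailed — the glass is what filled, not the barrel.
(c) Not entailed — the narrative places the filling before the crossing, not after.
(d) Entailed — the narrative places the filling before the crossing.

(a), (d)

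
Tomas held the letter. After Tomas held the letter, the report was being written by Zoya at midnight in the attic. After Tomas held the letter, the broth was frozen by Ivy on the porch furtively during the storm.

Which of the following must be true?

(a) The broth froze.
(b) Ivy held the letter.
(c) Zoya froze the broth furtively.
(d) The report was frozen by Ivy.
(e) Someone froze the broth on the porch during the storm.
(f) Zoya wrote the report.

(a) Entailed — 'Ivy froze the broth' is causative; it entails the inchoative 'the broth froze'.
(b) Not entailed — the passage has Tomas holding the letter, not Ivy.
(c) Not entailed — the passage has Ivy freezing the broth, not Zoya.
(d) Not entailed — Ivy froze the broth, not the report; the report belongs to the writing event.
(e) Entailed — dropping 'furtively' and generalizing the agent leaves a sub-description the original still satisfies.
(f) Not entailed — 'was writing' is progressive on an accomplishment; it does not entail the completed 'wrote'.

(a), (e)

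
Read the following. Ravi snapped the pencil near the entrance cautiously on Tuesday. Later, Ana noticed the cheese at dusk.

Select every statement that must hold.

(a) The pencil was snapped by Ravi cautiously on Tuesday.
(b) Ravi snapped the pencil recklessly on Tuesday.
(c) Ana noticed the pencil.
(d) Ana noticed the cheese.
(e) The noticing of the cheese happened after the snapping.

(a) Entailed — dropping 'near the entrance' leaves a sub-description the original still satisfies.
(b) Not entailed — 'recklessly' adds a manner not in (and inconsistent with) the original.
(c) Not entailed — Ana noticed the cheese, not the pencil; the pencil belongs to the snapping event.
(d) Entailed — the original entails any weakening of itself; this just drops 'at dusk'.
(e) Entailed — the narrative places the snapping before the noticing.

(a), (d), (e)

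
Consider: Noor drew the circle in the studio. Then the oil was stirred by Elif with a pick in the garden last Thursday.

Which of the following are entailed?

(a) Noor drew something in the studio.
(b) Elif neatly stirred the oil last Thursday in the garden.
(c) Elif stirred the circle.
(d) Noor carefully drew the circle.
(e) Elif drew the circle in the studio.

(a)

(a) Entailed — every conjunct here is already in the original drawing event.
(b) Not entailed — 'neatly' adds information not in the original event.
(c) Not entailed — Elif stirred the oil, not the circle; the circle belongs to the drawing event.
(d) Not entailed — 'carefully' adds information not in the original event.
(e) Not entailed — the passage has Noor drawing the circle, not Elif.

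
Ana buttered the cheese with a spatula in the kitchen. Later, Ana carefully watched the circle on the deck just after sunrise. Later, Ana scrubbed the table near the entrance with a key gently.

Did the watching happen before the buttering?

no

The narrative orders the buttering before the watching.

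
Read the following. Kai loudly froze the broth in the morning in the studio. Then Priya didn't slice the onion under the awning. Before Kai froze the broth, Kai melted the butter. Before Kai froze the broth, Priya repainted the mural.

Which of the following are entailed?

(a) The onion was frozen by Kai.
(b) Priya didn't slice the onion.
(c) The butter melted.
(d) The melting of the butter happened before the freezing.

(a) Not entailed — Kai froze the broth, not the onion; the onion belongs to the slicing event.
(b) Not entailed — dropping 'under the awning' under negation is not valid — the original leaves open that Priya sliced the onion some other way.
(c) Entailed — 'Kai melted the butter' is causative; it entails the inchoative 'the butter melted'.
(d) Entailed — the narrative places the melting before the freezing.

(c), (d)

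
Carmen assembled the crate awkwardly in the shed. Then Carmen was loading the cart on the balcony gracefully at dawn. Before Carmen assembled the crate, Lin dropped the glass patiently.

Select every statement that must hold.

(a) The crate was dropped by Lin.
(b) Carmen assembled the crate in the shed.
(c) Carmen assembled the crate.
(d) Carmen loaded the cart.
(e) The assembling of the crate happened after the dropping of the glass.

(a) Not entailed — Lin dropped the glass, not the crate; the crate belongs to the assembling event.
(b) Entailed — every conjunct here is already in the original assembling event.
(c) Entailed — the original entails any weakening of itself; this just drops 'awkwardly', 'in the shed'.
(d) Not entailed — 'was loading' is progressive on an accomplishment; it does not entail the completed 'loaded'.
(e) Entailed — the narrative places the dropping before the assembling.

(b), (c), (e)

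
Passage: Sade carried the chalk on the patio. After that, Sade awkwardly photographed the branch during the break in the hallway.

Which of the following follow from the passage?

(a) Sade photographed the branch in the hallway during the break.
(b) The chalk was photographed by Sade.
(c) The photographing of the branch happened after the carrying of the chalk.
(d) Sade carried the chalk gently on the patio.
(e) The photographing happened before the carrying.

(a) Entailed — every conjunct here is already in the original photographing event.
(b) Not entailed — Sade photographed the branch, not the chalk; the chalk belongs to the carrying event.
(c) Entailed — the narrative places the carrying before the photographing.
(d) Not entailed — 'gently' adds information not in the original event.
(e) Not entailed — the narrative places the carrying before the photographing, not after.

(a), (c)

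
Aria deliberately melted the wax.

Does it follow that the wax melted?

'Aria melted the wax' is the causative; it entails the inchoative 'the wax melted'.

yes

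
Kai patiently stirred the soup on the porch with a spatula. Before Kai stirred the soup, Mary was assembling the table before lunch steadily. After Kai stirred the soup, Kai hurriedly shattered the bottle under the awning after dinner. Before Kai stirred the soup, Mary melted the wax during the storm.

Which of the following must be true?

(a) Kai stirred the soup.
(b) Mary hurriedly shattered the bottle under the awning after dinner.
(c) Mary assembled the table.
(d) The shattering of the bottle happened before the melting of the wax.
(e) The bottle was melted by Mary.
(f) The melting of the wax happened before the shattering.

(a) Entailed — the original entails any weakening of itself; this just drops 'on the porch', 'with a spatula', 'patiently'.
(b) Not entailed — the passage has Kai shattering the bottle, not Mary.
(c) Not entailed — 'was assembling' is progressive on an accomplishment; it does not entail the completed 'assembled'.
(d) Not entailed — the narrative places the melting before the shattering, not after.
(e) Not entailed — Mary melted the wax, not the bottle; the bottle belongs to the shattering event.
(f) Entailed — the narrative places the melting before the shattering.

(a), (f)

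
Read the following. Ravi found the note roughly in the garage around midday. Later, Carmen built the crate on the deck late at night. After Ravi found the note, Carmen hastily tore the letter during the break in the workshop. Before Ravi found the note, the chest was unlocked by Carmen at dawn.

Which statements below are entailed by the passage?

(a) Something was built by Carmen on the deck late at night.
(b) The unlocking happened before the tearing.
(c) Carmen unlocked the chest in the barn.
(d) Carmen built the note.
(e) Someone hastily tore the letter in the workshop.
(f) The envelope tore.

(a), (b), (e)

(a) Entailed — this follows by dropping conjuncts from the building event's description.
(b) Entailed — the narrative places the unlocking before the tearing.
(c) Not entailed — 'in the barn' adds information not in the original event.
(d) Not entailed — Carmen built the crate, not the note; the note belongs to the finding event.
(e) Entailed — dropping 'during the break' and generalizing the agent leaves a sub-description the original still satisfies.
(f) Not entailed — the letter is what tore, not the envelope.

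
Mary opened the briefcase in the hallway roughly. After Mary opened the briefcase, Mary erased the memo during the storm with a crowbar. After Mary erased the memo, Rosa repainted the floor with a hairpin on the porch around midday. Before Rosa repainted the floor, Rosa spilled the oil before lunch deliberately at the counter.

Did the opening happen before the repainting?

The narrative orders the opening before the repainting.

yes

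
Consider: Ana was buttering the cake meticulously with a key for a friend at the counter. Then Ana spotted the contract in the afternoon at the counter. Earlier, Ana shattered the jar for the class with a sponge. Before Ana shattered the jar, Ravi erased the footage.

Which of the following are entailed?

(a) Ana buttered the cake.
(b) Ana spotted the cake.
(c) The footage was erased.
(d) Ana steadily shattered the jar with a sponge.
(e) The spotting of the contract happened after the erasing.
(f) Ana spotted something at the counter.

(c), (e), (f)

(a) Not entailed — 'was buttering' is progressive on an accomplishment; it does not entail the completed 'buttered'.
(b) Not entailed — Ana spotted the contract, not the cake; the cake belongs to the buttering event.
(c) Entailed — generalizing the agent leaves a sub-description the original still satisfies.
(d) Not entailed — 'steadily' adds information not in the original event.
(e) Entailed — the narrative places the erasing before the spotting.
(f) Entailed — the original entails any weakening of itself; this just drops 'in the afternoon' and generalizes the patient.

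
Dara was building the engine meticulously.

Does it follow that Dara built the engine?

no

'was building' is progressive; for an accomplishment like 'build the engine', it doesn't entail completion.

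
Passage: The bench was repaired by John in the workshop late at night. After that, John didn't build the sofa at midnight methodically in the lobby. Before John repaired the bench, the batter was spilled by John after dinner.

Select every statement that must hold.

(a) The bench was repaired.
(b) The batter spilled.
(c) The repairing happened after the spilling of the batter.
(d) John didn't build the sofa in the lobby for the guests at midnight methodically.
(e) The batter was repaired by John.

(a), (b), (c), (d)

(a) Entailed — the original entails any weakening of itself; this just drops 'late at night', 'in the workshop' and generalizes the agent.
(b) Entailed — 'John spilled the batter' is causative; it entails the inchoative 'the batter spilled'.
(c) Entailed — the narrative places the spilling before the repairing.
(d) Entailed — under negation, adding a further restriction is entailed: if no such building event occurred, none occurred for the guests either.
(e) Not entailed — John repaired the bench, not the batter; the batter belongs to the spilling event.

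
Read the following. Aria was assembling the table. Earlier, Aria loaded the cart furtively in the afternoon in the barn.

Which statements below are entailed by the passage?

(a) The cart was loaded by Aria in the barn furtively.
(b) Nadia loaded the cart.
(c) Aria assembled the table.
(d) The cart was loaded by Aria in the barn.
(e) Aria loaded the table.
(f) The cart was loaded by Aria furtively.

(a) Entailed — the original entails any weakening of itself; this just drops 'in the afternoon'.
(b) Not entailed — the passage has Aria loading the cart, not Nadia.
(c) Not entailed — 'was assembling' is progressive on an accomplishment; it does not entail the completed 'assembled'.
(d) Entailed — the original entails any weakening of itself; this just drops 'in the afternoon', 'furtively'.
(e) Not entailed — Aria loaded the cart, not the table; the table belongs to the assembling event.
(f) Entailed — dropping 'in the afternoon', 'in the barn' leaves a sub-description the original still satisfies.

(a), (d), (f)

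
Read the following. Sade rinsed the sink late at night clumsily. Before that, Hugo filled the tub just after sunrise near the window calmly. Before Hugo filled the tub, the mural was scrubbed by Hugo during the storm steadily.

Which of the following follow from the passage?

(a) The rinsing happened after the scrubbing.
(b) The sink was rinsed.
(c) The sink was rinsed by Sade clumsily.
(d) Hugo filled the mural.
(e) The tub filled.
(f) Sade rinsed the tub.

(a), (b), (c), (e)

(a) Entailed — the narrative places the scrubbing before the rinsing.
(b) Entailed — dropping 'late at night', 'clumsily' and generalizing the agent leaves a sub-description the original still satisfies.
(c) Entailed — every conjunct here is already in the original rinsing event.
(d) Not entailed — Hugo filled the tub, not the mural; the mural belongs to the scrubbing event.
(e) Entailed — 'Hugo filled the tub' is causative; it entails the inchoative 'the tub filled'.
(f) Not entailed — Sade rinsed the sink, not the tub; the tub belongs to the filling event.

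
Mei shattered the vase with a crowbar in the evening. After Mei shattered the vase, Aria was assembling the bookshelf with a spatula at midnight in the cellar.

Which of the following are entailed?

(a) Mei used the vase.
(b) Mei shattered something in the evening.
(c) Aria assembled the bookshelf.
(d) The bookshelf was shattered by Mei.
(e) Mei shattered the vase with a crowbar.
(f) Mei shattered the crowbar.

(a) Not entailed — the vase is the patient, not an instrument — Mei used a crowbar.
(b) Entailed — the original entails any weakening of itself; this just drops 'with a crowbar' and generalizes the patient.
(c) Not entailed — 'was assembling' is progressive on an accomplishment; it does not entail the completed 'assembled'.
(d) Not entailed — Mei shattered the vase, not the bookshelf; the bookshelf belongs to the assembling event.
(e) Entailed — every conjunct here is already in the original shattering event.
(f) Not entailed — the crowbar is the instrument, not what was shattered.

(b), (e)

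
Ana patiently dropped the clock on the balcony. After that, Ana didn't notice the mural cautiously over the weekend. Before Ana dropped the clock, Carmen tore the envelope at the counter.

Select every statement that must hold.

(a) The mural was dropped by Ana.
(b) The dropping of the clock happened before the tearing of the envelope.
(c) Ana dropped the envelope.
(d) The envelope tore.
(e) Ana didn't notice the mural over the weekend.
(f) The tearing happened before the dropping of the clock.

(a) Not entailed — Ana dropped the clock, not the mural; the mural belongs to the noticing event.
(b) Not entailed — the narrative places the tearing before the dropping, not after.
(c) Not entailed — Ana dropped the clock, not the envelope; the envelope belongs to the tearing event.
(d) Entailed — 'Carmen tore the envelope' is causative; it entails the inchoative 'the envelope tore'.
(e) Not entailed — dropping 'cautiously' under negation is not valid — the original leaves open that Ana noticed the mural some other way.
(f) Entailed — the narrative places the tearing before the dropping.

(d), (f)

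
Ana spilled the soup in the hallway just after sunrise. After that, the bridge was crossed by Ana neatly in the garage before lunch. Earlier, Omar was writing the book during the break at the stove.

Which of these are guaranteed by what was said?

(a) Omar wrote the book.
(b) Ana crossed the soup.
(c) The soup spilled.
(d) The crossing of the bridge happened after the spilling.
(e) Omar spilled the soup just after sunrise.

(a) Not entailed — 'was writing' is progressive on an accomplishment; it does not entail the completed 'wrote'.
(b) Not entailed — Ana crossed the bridge, not the soup; the soup belongs to the spilling event.
(c) Entailed — 'Ana spilled the soup' is causative; it entails the inchoative 'the soup spilled'.
(d) Entailed — the narrative places the spilling before the crossing.
(e) Not entailed — the passage has Ana spilling the soup, not Omar.

(c), (d)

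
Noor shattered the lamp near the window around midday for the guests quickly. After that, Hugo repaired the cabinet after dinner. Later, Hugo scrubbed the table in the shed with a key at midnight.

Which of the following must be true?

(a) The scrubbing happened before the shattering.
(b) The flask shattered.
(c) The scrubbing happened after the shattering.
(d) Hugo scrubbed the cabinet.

(a) Not entailed — the narrative places the shattering before the scrubbing, not after.
(b) Not entailed — the lamp is what shattered, not the flask.
(c) Entailed — the narrative places the shattering before the scrubbing.
(d) Not entailed — Hugo scrubbed the table, not the cabinet; the cabinet belongs to the repairing event.

(c)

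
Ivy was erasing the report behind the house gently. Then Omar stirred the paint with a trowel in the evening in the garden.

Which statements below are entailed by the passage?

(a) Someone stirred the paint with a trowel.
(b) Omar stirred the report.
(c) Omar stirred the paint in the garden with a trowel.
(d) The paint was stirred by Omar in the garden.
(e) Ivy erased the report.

(a), (c), (d)

(a) Entailed — the original entails any weakening of itself; this just drops 'in the evening', 'in the garden' and generalizes the agent.
(b) Not entailed — Omar stirred the paint, not the report; the report belongs to the erasing event.
(c) Entailed — every conjunct here is already in the original stirring event.
(d) Entailed — the original entails any weakening of itself; this just drops 'with a trowel', 'in the evening'.
(e) Not entailed — 'was erasing' is progressive on an accomplishment; it does not entail the completed 'erased'.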